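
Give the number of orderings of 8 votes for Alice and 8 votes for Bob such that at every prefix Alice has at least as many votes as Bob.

1430

Ballot sequences with n votes each where one side never trails are Dyck words, counted by C_n; here n = 8.
C_8 = C(16,8)/9 = 12870/9 = 1430.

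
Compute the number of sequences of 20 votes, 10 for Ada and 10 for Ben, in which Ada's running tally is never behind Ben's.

Ballot sequences with n votes each where one side never trails are Dyck words, counted by C_n; here n = 10.
C_10 = C(20,10)/11 = 184756/11 = 16796.

16796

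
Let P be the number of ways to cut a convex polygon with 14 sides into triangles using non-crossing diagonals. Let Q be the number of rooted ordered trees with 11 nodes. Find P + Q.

A convex 14-gon is triangulated into 12 triangles, and the number of such triangulations is the Catalan number C_{14−2} = C_12. So P = C_12 = 208012.
A rooted plane tree on 11 nodes has 10 edges, and such trees are counted by C_10. So Q = C_10 = 16796.
P + Q = 208012 + 16796 = 224808.

224808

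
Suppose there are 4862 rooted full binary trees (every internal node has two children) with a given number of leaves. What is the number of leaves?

10

Full binary trees with L leaves are counted by C_{L−1}; 4862 = C_9.
So the index is 9, and the number of leaves is 9 + 1 = 10.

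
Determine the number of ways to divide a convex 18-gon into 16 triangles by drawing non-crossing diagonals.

35357670

A convex 18-gon is triangulated into 16 triangles, and the number of such triangulations is the Catalan number C_{18−2} = C_16.
C_16 = C(32,16)/17 = 601080390/17 = 35357670.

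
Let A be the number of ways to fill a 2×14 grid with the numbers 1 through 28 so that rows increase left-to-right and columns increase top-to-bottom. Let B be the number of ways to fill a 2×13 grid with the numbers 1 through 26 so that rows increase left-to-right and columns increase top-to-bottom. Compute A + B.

3417340

By the hook-length formula (or a Dyck-path bijection), SYT of shape 2×14 number C_14. So A = C_14 = 2674440.
Standard Young tableaux of shape 2×n are counted by C_n; here n = 13. So B = C_13 = 742900.
A + B = 2674440 + 742900 = 3417340.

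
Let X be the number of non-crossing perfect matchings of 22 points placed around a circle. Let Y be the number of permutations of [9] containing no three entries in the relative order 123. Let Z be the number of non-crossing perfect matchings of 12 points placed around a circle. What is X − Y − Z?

53792

Pairing 22 circle points by 11 non-crossing chords gives C_11 matchings. So X = C_11 = 58786.
Permutations of [n] avoiding any single length-3 pattern are counted by C_n; here n = 9. So Y = C_9 = 4862.
Pairing 12 circle points by 6 non-crossing chords gives C_6 matchings. So Z = C_6 = 132.
X − Y − Z = 58786 − 4862 − 132 = 53792.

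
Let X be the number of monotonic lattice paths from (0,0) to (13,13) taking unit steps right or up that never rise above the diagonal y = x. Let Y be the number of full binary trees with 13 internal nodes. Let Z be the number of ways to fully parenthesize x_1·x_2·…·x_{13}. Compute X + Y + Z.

1693812

Sub-diagonal monotone paths from (0,0) to (13,13) biject with Dyck paths of semilength 13, giving C_13. So X = C_13 = 742900.
The number of full binary trees on 13 internal nodes is the Catalan number C_13. So Y = C_13 = 742900.
Bracketing 13 factors into binary products is counted by C_{13−1} = C_12. So Z = C_12 = 208012.
X + Y + Z = 742900 + 742900 + 208012 = 1693812.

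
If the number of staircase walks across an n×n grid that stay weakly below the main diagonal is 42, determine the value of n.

5

Such diagonal-avoiding paths in an n×n grid are counted by C_n. The Catalan number equal to 42 is C_5.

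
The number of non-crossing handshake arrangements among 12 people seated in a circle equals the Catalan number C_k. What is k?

With 12 = 2·6 people, non-crossing handshake pairings are non-crossing perfect matchings on a circle, counted by C_6.

6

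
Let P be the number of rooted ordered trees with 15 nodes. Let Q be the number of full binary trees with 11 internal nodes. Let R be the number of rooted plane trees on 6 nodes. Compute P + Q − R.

A rooted plane tree on 15 nodes has 14 edges, and such trees are counted by C_14. So P = C_14 = 2674440.
Full binary trees with n internal nodes are counted by C_n; here n = 11. So Q = C_11 = 58786.
A rooted plane tree on 6 nodes has 5 edges, and such trees are counted by C_5. So R = C_5 = 42.
P + Q − R = 2674440 + 58786 − 42 = 2733184.

2733184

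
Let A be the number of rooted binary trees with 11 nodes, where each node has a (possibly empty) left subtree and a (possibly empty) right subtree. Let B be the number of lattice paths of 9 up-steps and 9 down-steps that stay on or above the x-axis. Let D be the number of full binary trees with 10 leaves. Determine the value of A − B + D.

58786

Binary trees (left/right distinguished) on n nodes are counted by C_n; here n = 11. So A = C_11 = 58786.
Dyck paths of semilength n (length 2n) are counted by C_n; here n = 9. So B = C_9 = 4862.
Full binary trees with 10 leaves have 10−1 = 9 internal nodes, so there are C_9 of them. So D = C_9 = 4862.
A − B + D = 58786 − 4862 + 4862 = 58786.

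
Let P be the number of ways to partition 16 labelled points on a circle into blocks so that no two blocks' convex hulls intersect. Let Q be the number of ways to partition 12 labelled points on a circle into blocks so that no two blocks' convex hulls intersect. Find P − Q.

The non-crossing partitions of [16] form a lattice of size C_16. So P = C_16 = 35357670.
Non-crossing partitions of an n-element set are counted by C_n; here n = 12. So Q = C_12 = 208012.
P − Q = 35357670 − 208012 = 35149658.

35149658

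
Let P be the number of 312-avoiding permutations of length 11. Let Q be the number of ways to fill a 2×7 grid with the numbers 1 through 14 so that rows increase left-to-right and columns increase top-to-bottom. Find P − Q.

58357

Permutations of [n] avoiding any single length-3 pattern are counted by C_n; here n = 11. So P = C_11 = 58786.
Standard Young tableaux of shape 2×n are counted by C_n; here n = 7. So Q = C_7 = 429.
P − Q = 58786 − 429 = 58357.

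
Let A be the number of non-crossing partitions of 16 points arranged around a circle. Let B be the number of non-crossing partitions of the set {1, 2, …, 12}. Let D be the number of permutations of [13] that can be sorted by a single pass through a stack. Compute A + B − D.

Non-crossing partitions of an n-element set are counted by C_n; here n = 16. So A = C_16 = 35357670.
The non-crossing partitions of [12] form a lattice of size C_12. So B = C_12 = 208012.
By Knuth's characterisation, the stack-sortable permutations of length 13 are the 231-avoiders, numbering C_13. So D = C_13 = 742900.
A + B − D = 35357670 + 208012 − 742900 = 34822782.

34822782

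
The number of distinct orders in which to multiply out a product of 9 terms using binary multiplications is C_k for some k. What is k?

8

Bracketing 9 factors into binary products is counted by C_{9−1} = C_8.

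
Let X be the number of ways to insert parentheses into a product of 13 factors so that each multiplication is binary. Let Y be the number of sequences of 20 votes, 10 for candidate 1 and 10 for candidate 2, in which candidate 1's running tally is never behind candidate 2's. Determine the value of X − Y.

Bracketing 13 factors into binary products is counted by C_{13−1} = C_12. So X = C_12 = 208012.
Ballot sequences with n votes each where one side never trails are Dyck words, counted by C_n; here n = 10. So Y = C_10 = 16796.
X − Y = 208012 − 16796 = 191216.

191216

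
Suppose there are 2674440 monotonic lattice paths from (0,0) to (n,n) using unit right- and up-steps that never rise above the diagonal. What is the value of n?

Such diagonal-avoiding paths in an n×n grid are counted by C_n. Since C_14 = 2674440, the index is 14.

14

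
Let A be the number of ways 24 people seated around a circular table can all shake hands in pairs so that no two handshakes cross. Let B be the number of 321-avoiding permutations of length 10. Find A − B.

191216

Non-crossing handshake pairings of 2n people are counted by C_n; 24 people gives n = 12. So A = C_12 = 208012.
Permutations of [n] avoiding any single length-3 pattern are counted by C_n; here n = 10. So B = C_10 = 16796.
A − B = 208012 − 16796 = 191216.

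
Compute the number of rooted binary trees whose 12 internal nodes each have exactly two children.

The number of full binary trees on 12 internal nodes is the Catalan number C_12.
C_12 = C_11 · 2(2·11+1)/(11+2) = 58786 · 46/13 = 208012.

208012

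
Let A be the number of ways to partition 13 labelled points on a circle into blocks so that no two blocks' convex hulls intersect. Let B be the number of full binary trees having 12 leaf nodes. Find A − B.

684114

The non-crossing partitions of [13] form a lattice of size C_13. So A = C_13 = 742900.
A full binary tree with L leaves has L−1 internal nodes and is counted by C_{L−1}; L = 12 gives C_11. So B = C_11 = 58786.
A − B = 742900 − 58786 = 684114.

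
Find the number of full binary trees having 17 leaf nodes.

35357670

A full binary tree with L leaves has L−1 internal nodes and is counted by C_{L−1}; L = 17 gives C_16.
C_16 = C(32,16)/17 = 601080390/17 = 35357670.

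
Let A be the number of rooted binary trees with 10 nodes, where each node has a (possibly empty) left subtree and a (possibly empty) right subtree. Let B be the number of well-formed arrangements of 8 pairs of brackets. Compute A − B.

There are C_n binary search tree shapes on n keys; with n = 10 that is C_10. So A = C_10 = 16796.
A balanced arrangement of 8 bracket pairs is a Dyck word of semilength 8, so the count is C_8. So B = C_8 = 1430.
A − B = 16796 − 1430 = 15366.

15366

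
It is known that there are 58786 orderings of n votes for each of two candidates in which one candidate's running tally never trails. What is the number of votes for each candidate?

Such ballot sequences with n votes each are counted by C_n. The Catalan number equal to 58786 is C_11.

11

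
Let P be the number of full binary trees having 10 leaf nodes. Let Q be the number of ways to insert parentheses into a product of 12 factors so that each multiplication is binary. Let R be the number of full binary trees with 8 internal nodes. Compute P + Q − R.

62218

A full binary tree with L leaves has L−1 internal nodes and is counted by C_{L−1}; L = 10 gives C_9. So P = C_9 = 4862.
Parenthesizations of m factors correspond to full binary trees with m leaves, counted by C_{m−1}; m = 12 gives C_11. So Q = C_11 = 58786.
The number of full binary trees on 8 internal nodes is the Catalan number C_8. So R = C_8 = 1430.
P + Q − R = 4862 + 58786 − 1430 = 62218.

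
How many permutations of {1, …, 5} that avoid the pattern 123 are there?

For any fixed pattern of length 3, the pattern-avoiding permutations of [5] number C_5.
C_5 = C_4 · 2(2·4+1)/(4+2) = 14 · 18/6 = 42.

42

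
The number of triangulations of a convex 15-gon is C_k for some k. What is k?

13

The number of triangulations of a 15-gon is the Catalan number C_13 (index = sides − 2).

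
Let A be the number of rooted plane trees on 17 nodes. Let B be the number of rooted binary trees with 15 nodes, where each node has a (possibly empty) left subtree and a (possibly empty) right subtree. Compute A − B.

25662825

A rooted plane tree on 17 nodes has 16 edges, and such trees are counted by C_16. So A = C_16 = 35357670.
Rooted binary trees with 15 nodes (each child slot possibly empty) number C_15. So B = C_15 = 9694845.
A − B = 35357670 − 9694845 = 25662825.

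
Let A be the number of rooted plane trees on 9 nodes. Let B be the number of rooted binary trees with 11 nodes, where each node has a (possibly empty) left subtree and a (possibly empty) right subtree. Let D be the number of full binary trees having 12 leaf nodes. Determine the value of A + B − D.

1430

Rooted ordered (plane) trees on m nodes have m−1 edges and are counted by C_{m−1}; m = 9 gives C_8. So A = C_8 = 1430.
Binary trees (left/right distinguished) on n nodes are counted by C_n; here n = 11. So B = C_11 = 58786.
A full binary tree with L leaves has L−1 internal nodes and is counted by C_{L−1}; L = 12 gives C_11. So D = C_11 = 58786.
A + B − D = 1430 + 58786 − 58786 = 1430.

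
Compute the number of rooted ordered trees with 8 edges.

1430

Rooted ordered trees with n edges are counted by C_n; here n = 8.
C_8 = C(16,8)/9 = 12870/9 = 1430.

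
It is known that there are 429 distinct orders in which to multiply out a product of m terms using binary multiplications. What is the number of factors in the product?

Parenthesizations of m factors are counted by C_{m−1}. The Catalan number equal to 429 is C_7.
So the index is 7, and the number of factors is 7 + 1 = 8.

8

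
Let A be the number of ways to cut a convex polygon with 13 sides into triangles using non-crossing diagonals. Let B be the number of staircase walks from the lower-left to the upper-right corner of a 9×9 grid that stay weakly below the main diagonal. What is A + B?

63648

The number of triangulations of a 13-gon is the Catalan number C_11 (index = sides − 2). So A = C_11 = 58786.
Sub-diagonal monotone paths from (0,0) to (9,9) biject with Dyck paths of semilength 9, giving C_9. So B = C_9 = 4862.
A + B = 58786 + 4862 = 63648.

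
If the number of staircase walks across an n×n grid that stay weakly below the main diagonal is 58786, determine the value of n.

11

Such diagonal-avoiding paths in an n×n grid are counted by C_n. The Catalan number equal to 58786 is C_11.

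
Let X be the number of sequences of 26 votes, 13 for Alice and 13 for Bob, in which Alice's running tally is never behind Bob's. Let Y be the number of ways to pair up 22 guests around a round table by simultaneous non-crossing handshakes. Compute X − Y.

684114

Ballot sequences with n votes each where one side never trails are Dyck words, counted by C_n; here n = 13. So X = C_13 = 742900.
Non-crossing handshake pairings of 2n people are counted by C_n; 22 people gives n = 11. So Y = C_11 = 58786.
X − Y = 742900 − 58786 = 684114.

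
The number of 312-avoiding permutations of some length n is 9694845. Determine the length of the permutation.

15

Permutations of [n] avoiding a fixed length-3 pattern are counted by C_n. The Catalan number equal to 9694845 is C_15.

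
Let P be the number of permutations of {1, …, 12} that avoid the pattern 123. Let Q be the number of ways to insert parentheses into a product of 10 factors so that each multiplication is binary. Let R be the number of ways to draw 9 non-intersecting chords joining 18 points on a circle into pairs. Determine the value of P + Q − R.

208012

For any fixed pattern of length 3, the pattern-avoiding permutations of [12] number C_12. So P = C_12 = 208012.
Parenthesizations of m factors correspond to full binary trees with m leaves, counted by C_{m−1}; m = 10 gives C_9. So Q = C_9 = 4862.
Non-crossing perfect matchings of 2n points on a circle are counted by C_n; with 18 points, n = 9. So R = C_9 = 4862.
P + Q − R = 208012 + 4862 − 4862 = 208012.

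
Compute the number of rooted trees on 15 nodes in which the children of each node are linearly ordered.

Rooted ordered (plane) trees on m nodes have m−1 edges and are counted by C_{m−1}; m = 15 gives C_14.
C_14 = C(28,14)/15 = 40116600/15 = 2674440.

2674440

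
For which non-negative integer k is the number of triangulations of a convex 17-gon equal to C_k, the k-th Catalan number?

15

A convex 17-gon is triangulated into 15 triangles, and the number of such triangulations is the Catalan number C_{17−2} = C_15.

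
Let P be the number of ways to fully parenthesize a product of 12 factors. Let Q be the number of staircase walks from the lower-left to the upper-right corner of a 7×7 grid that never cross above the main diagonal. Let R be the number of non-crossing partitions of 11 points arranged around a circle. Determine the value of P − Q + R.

117143

Parenthesizations of m factors correspond to full binary trees with m leaves, counted by C_{m−1}; m = 12 gives C_11. So P = C_11 = 58786.
Monotone paths in an n×n grid that stay weakly below the diagonal are counted by C_n; here n = 7. So Q = C_7 = 429.
The non-crossing partitions of [11] form a lattice of size C_11. So R = C_11 = 58786.
P − Q + R = 58786 − 429 + 58786 = 117143.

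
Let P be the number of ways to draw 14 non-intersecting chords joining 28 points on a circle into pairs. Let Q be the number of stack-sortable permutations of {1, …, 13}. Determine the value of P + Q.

3417340

Pairing 28 circle points by 14 non-crossing chords gives C_14 matchings. So P = C_14 = 2674440.
Stack-sortable permutations are exactly the 231-avoiding ones, counted by C_n; here n = 13. So Q = C_13 = 742900.
P + Q = 2674440 + 742900 = 3417340.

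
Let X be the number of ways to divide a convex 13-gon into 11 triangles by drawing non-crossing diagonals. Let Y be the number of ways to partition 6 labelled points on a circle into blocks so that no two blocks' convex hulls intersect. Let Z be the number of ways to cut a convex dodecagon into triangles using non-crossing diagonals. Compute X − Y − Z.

41858

The number of triangulations of a 13-gon is the Catalan number C_11 (index = sides − 2). So X = C_11 = 58786.
Non-crossing partitions of an n-element set are counted by C_n; here n = 6. So Y = C_6 = 132.
The number of triangulations of a 12-gon is the Catalan number C_10 (index = sides − 2). So Z = C_10 = 16796.
X − Y − Z = 58786 − 132 − 16796 = 41858.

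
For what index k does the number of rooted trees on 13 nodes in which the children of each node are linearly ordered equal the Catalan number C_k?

12

Rooted ordered (plane) trees on m nodes have m−1 edges and are counted by C_{m−1}; m = 13 gives C_12.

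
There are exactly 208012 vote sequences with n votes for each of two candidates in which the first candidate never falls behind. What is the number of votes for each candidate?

12

Such ballot sequences with n votes each are counted by C_n; 208012 = C_12.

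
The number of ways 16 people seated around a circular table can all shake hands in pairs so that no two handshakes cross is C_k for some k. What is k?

Non-crossing handshake pairings of 2n people are counted by C_n; 16 people gives n = 8.

8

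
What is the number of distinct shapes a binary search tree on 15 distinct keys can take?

9694845

Rooted binary trees with 15 nodes (each child slot possibly empty) number C_15.
C_15 = C(30,15)/16 = 155117520/16 = 9694845.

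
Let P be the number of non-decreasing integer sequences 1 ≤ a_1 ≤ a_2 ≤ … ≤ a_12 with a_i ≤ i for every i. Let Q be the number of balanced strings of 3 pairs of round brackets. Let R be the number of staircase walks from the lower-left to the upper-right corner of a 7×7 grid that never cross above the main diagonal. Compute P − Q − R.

Such sub-staircase sequences of length n are counted by C_n; here n = 12. So P = C_12 = 208012.
With 3 pairs the number of balanced bracket strings is the Catalan number C_3. So Q = C_3 = 5.
Monotone paths in an n×n grid that stay weakly below the diagonal are counted by C_n; here n = 7. So R = C_7 = 429.
P − Q − R = 208012 − 5 − 429 = 207578.

207578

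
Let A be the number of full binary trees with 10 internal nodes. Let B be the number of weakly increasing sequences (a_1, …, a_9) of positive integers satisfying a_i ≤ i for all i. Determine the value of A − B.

The number of full binary trees on 10 internal nodes is the Catalan number C_10. So A = C_10 = 16796.
Such sub-staircase sequences of length n are counted by C_n; here n = 9. So B = C_9 = 4862.
A − B = 16796 − 4862 = 11934.

11934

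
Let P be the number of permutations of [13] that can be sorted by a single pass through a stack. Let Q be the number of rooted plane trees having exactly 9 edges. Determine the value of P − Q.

By Knuth's characterisation, the stack-sortable permutations of length 13 are the 231-avoiders, numbering C_13. So P = C_13 = 742900.
Rooted ordered trees with n edges are counted by C_n; here n = 9. So Q = C_9 = 4862.
P − Q = 742900 − 4862 = 738038.

738038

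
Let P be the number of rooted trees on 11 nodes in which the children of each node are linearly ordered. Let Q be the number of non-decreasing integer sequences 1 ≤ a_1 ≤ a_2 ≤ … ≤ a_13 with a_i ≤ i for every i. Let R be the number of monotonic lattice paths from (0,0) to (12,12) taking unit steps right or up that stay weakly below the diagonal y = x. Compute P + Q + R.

967708

A rooted plane tree on 11 nodes has 10 edges, and such trees are counted by C_10. So P = C_10 = 16796.
Weakly increasing sequences with a_i ≤ i biject with Dyck paths of semilength 13, so there are C_13. So Q = C_13 = 742900.
Sub-diagonal monotone paths from (0,0) to (12,12) biject with Dyck paths of semilength 12, giving C_12. So R = C_12 = 208012.
P + Q + R = 16796 + 742900 + 208012 = 967708.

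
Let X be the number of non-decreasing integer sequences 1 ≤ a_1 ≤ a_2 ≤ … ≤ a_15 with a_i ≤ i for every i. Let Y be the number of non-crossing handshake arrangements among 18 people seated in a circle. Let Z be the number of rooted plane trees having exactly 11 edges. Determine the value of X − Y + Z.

Such sub-staircase sequences of length n are counted by C_n; here n = 15. So X = C_15 = 9694845.
With 18 = 2·9 people, non-crossing handshake pairings are non-crossing perfect matchings on a circle, counted by C_9. So Y = C_9 = 4862.
A rooted plane tree with 11 edges has 12 nodes, and the count is C_11. So Z = C_11 = 58786.
X − Y + Z = 9694845 − 4862 + 58786 = 9748769.

9748769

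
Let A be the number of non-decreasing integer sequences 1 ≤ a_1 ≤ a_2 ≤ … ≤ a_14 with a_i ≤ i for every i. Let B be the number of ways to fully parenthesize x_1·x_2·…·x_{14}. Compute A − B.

Weakly increasing sequences with a_i ≤ i biject with Dyck paths of semilength 14, so there are C_14. So A = C_14 = 2674440.
Parenthesizations of m factors correspond to full binary trees with m leaves, counted by C_{m−1}; m = 14 gives C_13. So B = C_13 = 742900.
A − B = 2674440 − 742900 = 1931540.

1931540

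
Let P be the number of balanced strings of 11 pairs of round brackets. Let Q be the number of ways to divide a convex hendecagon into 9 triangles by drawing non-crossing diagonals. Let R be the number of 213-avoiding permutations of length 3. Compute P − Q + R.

53929

With 11 pairs the number of balanced bracket strings is the Catalan number C_11. So P = C_11 = 58786.
Triangulations of a convex m-gon are counted by C_{m−2}; with m = 11 this is C_9. So Q = C_9 = 4862.
Permutations of [n] avoiding any single length-3 pattern are counted by C_n; here n = 3. So R = C_3 = 5.
P − Q + R = 58786 − 4862 + 5 = 53929.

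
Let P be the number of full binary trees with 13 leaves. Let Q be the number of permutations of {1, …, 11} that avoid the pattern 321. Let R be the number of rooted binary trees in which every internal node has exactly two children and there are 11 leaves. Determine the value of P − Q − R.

A full binary tree with L leaves has L−1 internal nodes and is counted by C_{L−1}; L = 13 gives C_12. So P = C_12 = 208012.
Permutations of [n] avoiding any single length-3 pattern are counted by C_n; here n = 11. So Q = C_11 = 58786.
A full binary tree with L leaves has L−1 internal nodes and is counted by C_{L−1}; L = 11 gives C_10. So R = C_10 = 16796.
P − Q − R = 208012 − 58786 − 16796 = 132430.

132430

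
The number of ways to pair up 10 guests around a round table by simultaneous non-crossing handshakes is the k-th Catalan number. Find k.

With 10 = 2·5 people, non-crossing handshake pairings are non-crossing perfect matchings on a circle, counted by C_5.

5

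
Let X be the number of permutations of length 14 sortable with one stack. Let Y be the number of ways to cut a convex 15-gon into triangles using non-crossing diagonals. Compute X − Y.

1931540

Stack-sortable permutations are exactly the 231-avoiding ones, counted by C_n; here n = 14. So X = C_14 = 2674440.
The number of triangulations of a 15-gon is the Catalan number C_13 (index = sides − 2). So Y = C_13 = 742900.
X − Y = 2674440 − 742900 = 1931540.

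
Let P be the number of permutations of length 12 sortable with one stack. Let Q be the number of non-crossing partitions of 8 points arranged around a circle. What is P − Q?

Stack-sortable permutations are exactly the 231-avoiding ones, counted by C_n; here n = 12. So P = C_12 = 208012.
Non-crossing partitions of an n-element set are counted by C_n; here n = 8. So Q = C_8 = 1430.
P − Q = 208012 − 1430 = 206582.

206582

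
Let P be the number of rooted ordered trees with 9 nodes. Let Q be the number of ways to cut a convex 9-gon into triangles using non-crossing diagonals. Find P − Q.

1001

Rooted ordered (plane) trees on m nodes have m−1 edges and are counted by C_{m−1}; m = 9 gives C_8. So P = C_8 = 1430.
Triangulations of a convex m-gon are counted by C_{m−2}; with m = 9 this is C_7. So Q = C_7 = 429.
P − Q = 1430 − 429 = 1001.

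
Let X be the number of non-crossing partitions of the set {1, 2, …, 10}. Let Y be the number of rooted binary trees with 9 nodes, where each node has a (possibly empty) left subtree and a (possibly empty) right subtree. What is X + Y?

21658

The non-crossing partitions of [10] form a lattice of size C_10. So X = C_10 = 16796.
Binary trees (left/right distinguished) on n nodes are counted by C_n; here n = 9. So Y = C_9 = 4862.
X + Y = 16796 + 4862 = 21658.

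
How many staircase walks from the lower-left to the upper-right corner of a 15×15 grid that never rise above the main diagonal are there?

9694845

Monotone paths in an n×n grid that stay weakly below the diagonal are counted by C_n; here n = 15.
C_15 = C(30,15)/16 = 155117520/16 = 9694845.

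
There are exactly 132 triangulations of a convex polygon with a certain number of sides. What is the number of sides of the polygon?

Triangulations of a convex m-gon are counted by C_{m−2}. Since C_6 = 132, the index is 6.
So m − 2 = 6, giving m = 8 sides.

8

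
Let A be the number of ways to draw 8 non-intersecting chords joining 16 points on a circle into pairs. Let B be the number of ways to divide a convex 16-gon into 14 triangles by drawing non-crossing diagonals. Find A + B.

2675870

Non-crossing perfect matchings of 2n points on a circle are counted by C_n; with 16 points, n = 8. So A = C_8 = 1430.
Triangulations of a convex m-gon are counted by C_{m−2}; with m = 16 this is C_14. So B = C_14 = 2674440.
A + B = 1430 + 2674440 = 2675870.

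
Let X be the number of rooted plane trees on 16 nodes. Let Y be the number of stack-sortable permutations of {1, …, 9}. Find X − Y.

9689983

Rooted ordered (plane) trees on m nodes have m−1 edges and are counted by C_{m−1}; m = 16 gives C_15. So X = C_15 = 9694845.
By Knuth's characterisation, the stack-sortable permutations of length 9 are the 231-avoiders, numbering C_9. So Y = C_9 = 4862.
X − Y = 9694845 − 4862 = 9689983.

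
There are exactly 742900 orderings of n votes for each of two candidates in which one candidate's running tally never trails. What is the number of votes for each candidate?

13

Such ballot sequences with n votes each are counted by C_n. Since C_13 = 742900, the index is 13.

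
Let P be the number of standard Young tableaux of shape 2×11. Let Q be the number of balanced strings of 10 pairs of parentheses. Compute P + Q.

75582

By the hook-length formula (or a Dyck-path bijection), SYT of shape 2×11 number C_11. So P = C_11 = 58786.
With 10 pairs the number of balanced bracket strings is the Catalan number C_10. So Q = C_10 = 16796.
P + Q = 58786 + 16796 = 75582.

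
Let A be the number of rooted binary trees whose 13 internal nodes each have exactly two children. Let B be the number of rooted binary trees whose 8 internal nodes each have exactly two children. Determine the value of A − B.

741470

The number of full binary trees on 13 internal nodes is the Catalan number C_13. So A = C_13 = 742900.
Full binary trees with n internal nodes are counted by C_n; here n = 8. So B = C_8 = 1430.
A − B = 742900 − 1430 = 741470.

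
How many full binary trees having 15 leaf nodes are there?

2674440

Full binary trees with 15 leaves have 15−1 = 14 internal nodes, so there are C_14 of them.
C_14 = 2674440.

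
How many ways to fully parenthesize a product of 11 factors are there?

16796

Ways to associate a product of 11 factors correspond to binary trees on 11 leaves, so the count is C_10.
C_10 = C(20,10)/11 = 184756/11 = 16796.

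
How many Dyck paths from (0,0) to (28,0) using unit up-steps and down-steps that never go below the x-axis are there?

2674440

A Dyck path with 14 up-steps and 14 down-steps has semilength 14, so there are C_14 of them.
C_14 = C(28,14)/15 = 40116600/15 = 2674440.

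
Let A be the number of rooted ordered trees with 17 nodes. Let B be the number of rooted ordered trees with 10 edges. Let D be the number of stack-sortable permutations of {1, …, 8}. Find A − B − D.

Rooted ordered (plane) trees on m nodes have m−1 edges and are counted by C_{m−1}; m = 17 gives C_16. So A = C_16 = 35357670.
A rooted plane tree with 10 edges has 11 nodes, and the count is C_10. So B = C_10 = 16796.
By Knuth's characterisation, the stack-sortable permutations of length 8 are the 231-avoiders, numbering C_8. So D = C_8 = 1430.
A − B − D = 35357670 − 16796 − 1430 = 35339444.

35339444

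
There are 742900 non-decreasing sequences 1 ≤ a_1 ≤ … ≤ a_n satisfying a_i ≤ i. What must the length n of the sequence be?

Such sub-staircase sequences of length n are counted by C_n. Since C_13 = 742900, the index is 13.

13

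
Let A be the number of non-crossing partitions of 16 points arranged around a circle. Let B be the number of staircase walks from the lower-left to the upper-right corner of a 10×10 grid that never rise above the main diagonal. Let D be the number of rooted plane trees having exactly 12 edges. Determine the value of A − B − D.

35132862

Non-crossing partitions of an n-element set are counted by C_n; here n = 16. So A = C_16 = 35357670.
Sub-diagonal monotone paths from (0,0) to (10,10) biject with Dyck paths of semilength 10, giving C_10. So B = C_10 = 16796.
A rooted plane tree with 12 edges has 13 nodes, and the count is C_12. So D = C_12 = 208012.
A − B − D = 35357670 − 16796 − 208012 = 35132862.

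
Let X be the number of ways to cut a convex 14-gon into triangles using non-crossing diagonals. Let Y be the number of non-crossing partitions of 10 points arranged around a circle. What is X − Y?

Triangulations of a convex m-gon are counted by C_{m−2}; with m = 14 this is C_12. So X = C_12 = 208012.
Non-crossing partitions of an n-element set are counted by C_n; here n = 10. So Y = C_10 = 16796.
X − Y = 208012 − 16796 = 191216.

191216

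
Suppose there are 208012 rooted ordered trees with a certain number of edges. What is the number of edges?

Rooted ordered trees with n edges are counted by C_n. The Catalan number equal to 208012 is C_12.

12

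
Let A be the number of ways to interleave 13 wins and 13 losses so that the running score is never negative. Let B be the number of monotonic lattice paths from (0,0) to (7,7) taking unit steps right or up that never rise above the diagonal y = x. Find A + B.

743329

Reading a vote for the leader as '(' and for the other as ')' turns such a sequence into a balanced string of 13 pairs, so the count is C_13. So A = C_13 = 742900.
Monotone paths in an n×n grid that stay weakly below the diagonal are counted by C_n; here n = 7. So B = C_7 = 429.
A + B = 742900 + 429 = 743329.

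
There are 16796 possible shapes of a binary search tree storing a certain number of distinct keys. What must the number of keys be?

Binary search tree shapes on n keys are counted by C_n; 16796 = C_10.

10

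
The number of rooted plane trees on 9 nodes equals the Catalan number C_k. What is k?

A rooted plane tree on 9 nodes has 8 edges, and such trees are counted by C_8.

8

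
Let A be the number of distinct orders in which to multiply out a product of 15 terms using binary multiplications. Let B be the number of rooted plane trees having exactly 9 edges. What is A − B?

Bracketing 15 factors into binary products is counted by C_{15−1} = C_14. So A = C_14 = 2674440.
A rooted plane tree with 9 edges has 10 nodes, and the count is C_9. So B = C_9 = 4862.
A − B = 2674440 − 4862 = 2669578.

2669578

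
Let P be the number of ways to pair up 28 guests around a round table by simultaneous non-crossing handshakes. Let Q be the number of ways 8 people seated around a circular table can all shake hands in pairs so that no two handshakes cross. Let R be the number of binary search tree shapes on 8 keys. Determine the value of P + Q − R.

2673024

Non-crossing handshake pairings of 2n people are counted by C_n; 28 people gives n = 14. So P = C_14 = 2674440.
With 8 = 2·4 people, non-crossing handshake pairings are non-crossing perfect matchings on a circle, counted by C_4. So Q = C_4 = 14.
Rooted binary trees with 8 nodes (each child slot possibly empty) number C_8. So R = C_8 = 1430.
P + Q − R = 2674440 + 14 − 1430 = 2673024.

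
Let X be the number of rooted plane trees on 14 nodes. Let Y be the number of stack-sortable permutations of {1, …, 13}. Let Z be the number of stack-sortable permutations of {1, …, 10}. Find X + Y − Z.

1469004

A rooted plane tree on 14 nodes has 13 edges, and such trees are counted by C_13. So X = C_13 = 742900.
By Knuth's characterisation, the stack-sortable permutations of length 13 are the 231-avoiders, numbering C_13. So Y = C_13 = 742900.
By Knuth's characterisation, the stack-sortable permutations of length 10 are the 231-avoiders, numbering C_10. So Z = C_10 = 16796.
X + Y − Z = 742900 + 742900 − 16796 = 1469004.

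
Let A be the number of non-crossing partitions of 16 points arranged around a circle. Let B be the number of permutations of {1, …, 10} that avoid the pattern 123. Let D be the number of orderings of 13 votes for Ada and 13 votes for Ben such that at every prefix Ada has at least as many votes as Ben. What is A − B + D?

Non-crossing partitions of an n-element set are counted by C_n; here n = 16. So A = C_16 = 35357670.
For any fixed pattern of length 3, the pattern-avoiding permutations of [10] number C_10. So B = C_10 = 16796.
Ballot sequences with n votes each where one side never trails are Dyck words, counted by C_n; here n = 13. So D = C_13 = 742900.
A − B + D = 35357670 − 16796 + 742900 = 36083774.

36083774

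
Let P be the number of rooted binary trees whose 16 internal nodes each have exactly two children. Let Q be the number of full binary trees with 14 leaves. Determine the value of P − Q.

34614770

Full binary trees with n internal nodes are counted by C_n; here n = 16. So P = C_16 = 35357670.
A full binary tree with L leaves has L−1 internal nodes and is counted by C_{L−1}; L = 14 gives C_13. So Q = C_13 = 742900.
P − Q = 35357670 − 742900 = 34614770.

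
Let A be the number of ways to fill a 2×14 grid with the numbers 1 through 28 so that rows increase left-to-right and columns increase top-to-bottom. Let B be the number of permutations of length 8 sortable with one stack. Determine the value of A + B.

By the hook-length formula (or a Dyck-path bijection), SYT of shape 2×14 number C_14. So A = C_14 = 2674440.
By Knuth's characterisation, the stack-sortable permutations of length 8 are the 231-avoiders, numbering C_8. So B = C_8 = 1430.
A + B = 2674440 + 1430 = 2675870.

2675870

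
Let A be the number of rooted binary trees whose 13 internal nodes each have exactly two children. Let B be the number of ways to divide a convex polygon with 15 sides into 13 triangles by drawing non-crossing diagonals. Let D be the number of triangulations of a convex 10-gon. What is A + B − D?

Full binary trees with n internal nodes are counted by C_n; here n = 13. So A = C_13 = 742900.
The number of triangulations of a 15-gon is the Catalan number C_13 (index = sides − 2). So B = C_13 = 742900.
Triangulations of a convex m-gon are counted by C_{m−2}; with m = 10 this is C_8. So D = C_8 = 1430.
A + B − D = 742900 + 742900 − 1430 = 1484370.

1484370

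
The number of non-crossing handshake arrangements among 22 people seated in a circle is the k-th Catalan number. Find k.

11

With 22 = 2·11 people, non-crossing handshake pairings are non-crossing perfect matchings on a circle, counted by C_11.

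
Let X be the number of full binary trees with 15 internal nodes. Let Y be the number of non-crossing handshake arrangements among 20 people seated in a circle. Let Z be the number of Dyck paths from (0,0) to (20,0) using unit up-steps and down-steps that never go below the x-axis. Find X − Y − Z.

The number of full binary trees on 15 internal nodes is the Catalan number C_15. So X = C_15 = 9694845.
With 20 = 2·10 people, non-crossing handshake pairings are non-crossing perfect matchings on a circle, counted by C_10. So Y = C_10 = 16796.
Dyck paths of semilength n (length 2n) are counted by C_n; here n = 10. So Z = C_10 = 16796.
X − Y − Z = 9694845 − 16796 − 16796 = 9661253.

9661253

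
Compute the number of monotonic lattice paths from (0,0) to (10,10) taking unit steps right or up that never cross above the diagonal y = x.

16796

Sub-diagonal monotone paths from (0,0) to (10,10) biject with Dyck paths of semilength 10, giving C_10.
C_10 = 16796.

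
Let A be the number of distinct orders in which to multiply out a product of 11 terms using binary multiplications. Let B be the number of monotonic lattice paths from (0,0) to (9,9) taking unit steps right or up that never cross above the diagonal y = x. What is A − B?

11934

Parenthesizations of m factors correspond to full binary trees with m leaves, counted by C_{m−1}; m = 11 gives C_10. So A = C_10 = 16796.
Monotone paths in an n×n grid that stay weakly below the diagonal are counted by C_n; here n = 9. So B = C_9 = 4862.
A − B = 16796 − 4862 = 11934.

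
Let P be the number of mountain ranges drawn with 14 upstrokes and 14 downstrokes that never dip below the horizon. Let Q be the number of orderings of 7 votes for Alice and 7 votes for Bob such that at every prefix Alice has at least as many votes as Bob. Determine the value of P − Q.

Dyck paths of semilength n (length 2n) are counted by C_n; here n = 14. So P = C_14 = 2674440.
Ballot sequences with n votes each where one side never trails are Dyck words, counted by C_n; here n = 7. So Q = C_7 = 429.
P − Q = 2674440 − 429 = 2674011.

2674011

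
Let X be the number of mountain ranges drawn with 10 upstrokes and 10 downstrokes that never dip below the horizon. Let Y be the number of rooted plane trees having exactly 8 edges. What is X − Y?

15366

Paths of 10 up- and 10 down-steps that never dip below the axis are Dyck paths; their count is C_10. So X = C_10 = 16796.
Rooted ordered trees with n edges are counted by C_n; here n = 8. So Y = C_8 = 1430.
X − Y = 16796 − 1430 = 15366.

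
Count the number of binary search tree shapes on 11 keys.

Rooted binary trees with 11 nodes (each child slot possibly empty) number C_11.
C_11 = C(22,11)/12 = 705432/12 = 58786.

58786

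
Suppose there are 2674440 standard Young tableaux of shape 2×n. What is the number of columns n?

14

Standard Young tableaux of shape 2×n are counted by C_n, and C_14 = 2674440.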